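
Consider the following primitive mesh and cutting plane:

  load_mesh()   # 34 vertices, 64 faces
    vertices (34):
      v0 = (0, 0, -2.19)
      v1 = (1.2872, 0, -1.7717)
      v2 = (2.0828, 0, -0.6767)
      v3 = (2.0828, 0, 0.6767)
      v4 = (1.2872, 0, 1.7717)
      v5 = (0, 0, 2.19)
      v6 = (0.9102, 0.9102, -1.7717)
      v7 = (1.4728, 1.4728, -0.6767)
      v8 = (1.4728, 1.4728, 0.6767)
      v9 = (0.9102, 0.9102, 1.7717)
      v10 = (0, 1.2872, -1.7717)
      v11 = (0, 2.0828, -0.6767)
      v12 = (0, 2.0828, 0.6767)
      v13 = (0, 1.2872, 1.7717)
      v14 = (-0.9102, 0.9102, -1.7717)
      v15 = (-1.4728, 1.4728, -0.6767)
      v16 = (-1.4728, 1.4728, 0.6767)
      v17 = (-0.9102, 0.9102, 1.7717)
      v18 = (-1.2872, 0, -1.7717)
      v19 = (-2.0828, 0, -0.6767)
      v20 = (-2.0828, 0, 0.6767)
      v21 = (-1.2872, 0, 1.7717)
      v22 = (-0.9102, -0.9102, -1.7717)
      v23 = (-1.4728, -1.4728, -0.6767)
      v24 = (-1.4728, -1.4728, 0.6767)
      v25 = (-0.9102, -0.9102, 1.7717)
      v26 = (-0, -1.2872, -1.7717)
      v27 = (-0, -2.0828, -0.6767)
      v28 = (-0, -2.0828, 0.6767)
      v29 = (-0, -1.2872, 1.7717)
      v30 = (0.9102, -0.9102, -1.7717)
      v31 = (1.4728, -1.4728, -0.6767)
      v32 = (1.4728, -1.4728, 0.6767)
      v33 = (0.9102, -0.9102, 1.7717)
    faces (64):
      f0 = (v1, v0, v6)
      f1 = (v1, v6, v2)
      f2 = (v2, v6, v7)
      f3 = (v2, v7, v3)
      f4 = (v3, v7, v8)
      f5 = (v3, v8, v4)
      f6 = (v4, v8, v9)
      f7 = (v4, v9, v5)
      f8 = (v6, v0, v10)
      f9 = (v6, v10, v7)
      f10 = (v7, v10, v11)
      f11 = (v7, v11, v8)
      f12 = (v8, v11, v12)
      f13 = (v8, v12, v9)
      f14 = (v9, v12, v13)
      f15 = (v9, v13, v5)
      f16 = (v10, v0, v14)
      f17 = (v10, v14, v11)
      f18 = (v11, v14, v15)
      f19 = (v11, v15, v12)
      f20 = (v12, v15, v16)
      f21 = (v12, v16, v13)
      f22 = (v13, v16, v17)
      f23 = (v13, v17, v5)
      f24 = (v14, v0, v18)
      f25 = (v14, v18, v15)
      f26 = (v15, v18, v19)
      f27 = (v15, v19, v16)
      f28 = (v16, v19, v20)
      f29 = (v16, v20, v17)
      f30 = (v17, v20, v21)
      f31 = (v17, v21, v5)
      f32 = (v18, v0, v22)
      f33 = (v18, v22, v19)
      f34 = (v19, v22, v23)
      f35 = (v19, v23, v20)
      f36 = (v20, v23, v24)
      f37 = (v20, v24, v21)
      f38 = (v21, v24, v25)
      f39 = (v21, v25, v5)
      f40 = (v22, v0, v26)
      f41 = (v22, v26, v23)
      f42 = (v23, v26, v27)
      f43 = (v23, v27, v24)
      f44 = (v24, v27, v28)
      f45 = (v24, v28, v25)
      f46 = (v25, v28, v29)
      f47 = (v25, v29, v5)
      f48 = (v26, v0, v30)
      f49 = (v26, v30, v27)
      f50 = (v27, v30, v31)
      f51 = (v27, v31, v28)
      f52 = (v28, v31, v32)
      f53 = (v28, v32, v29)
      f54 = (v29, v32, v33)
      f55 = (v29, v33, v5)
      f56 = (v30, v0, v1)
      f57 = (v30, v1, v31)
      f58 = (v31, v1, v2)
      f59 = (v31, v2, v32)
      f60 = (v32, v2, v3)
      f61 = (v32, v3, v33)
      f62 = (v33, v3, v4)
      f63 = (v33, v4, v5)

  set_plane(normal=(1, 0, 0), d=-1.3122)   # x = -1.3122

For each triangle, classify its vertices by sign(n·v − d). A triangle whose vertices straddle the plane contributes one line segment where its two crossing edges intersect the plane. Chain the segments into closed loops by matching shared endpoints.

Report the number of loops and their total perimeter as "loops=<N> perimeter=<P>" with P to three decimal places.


Straddling triangles (18 of 64):
  (v11,v14,v15) [++-] → (-1.3122, 1.3122, -0.989279)–(-1.3122, 1.53932, -0.6767)  len=0.3864
  (v11,v15,v12) [+-+] → (-1.3122, 1.53932, -0.6767)–(-1.3122, 1.53932, -0.52912)  len=0.1476
  (v12,v15,v16) [+--] → (-1.3122, 1.53932, -0.52912)–(-1.3122, 1.53932, 0.6767)  len=1.2058
  (v12,v16,v13) [+-+] → (-1.3122, 1.53932, 0.6767)–(-1.3122, 1.45256, 0.796103)  len=0.1476
  (v13,v16,v17) [+-+] → (-1.3122, 1.45256, 0.796103)–(-1.3122, 1.3122, 0.989279)  len=0.2388
  (v14,v18,v15) [++-] → (-1.3122, 0.198384, -1.62421)–(-1.3122, 1.3122, -0.989279)  len=1.2821
  (v15,v18,v19) [-+-] → (-1.3122, 0.198384, -1.62421)–(-1.3122, 0, -1.73729)  len=0.2284
  (v16,v20,v17) [--+] → (-1.3122, 0.598158, 1.3963)–(-1.3122, 1.3122, 0.989279)  len=0.8219
  (v17,v20,v21) [+-+] → (-1.3122, 0.598158, 1.3963)–(-1.3122, 0, 1.73729)  len=0.6885
  (v18,v22,v19) [++-] → (-1.3122, -0.598158, -1.3963)–(-1.3122, 0, -1.73729)  len=0.6885
  (v19,v22,v23) [-+-] → (-1.3122, -0.598158, -1.3963)–(-1.3122, -1.3122, -0.989279)  len=0.8219
  (v20,v24,v21) [--+] → (-1.3122, -0.198384, 1.62421)–(-1.3122, 0, 1.73729)  len=0.2284
  (v21,v24,v25) [+-+] → (-1.3122, -0.198384, 1.62421)–(-1.3122, -1.3122, 0.989279)  len=1.2821
  (v22,v26,v23) [++-] → (-1.3122, -1.45256, -0.796103)–(-1.3122, -1.3122, -0.989279)  len=0.2388
  (v23,v26,v27) [-++] → (-1.3122, -1.45256, -0.796103)–(-1.3122, -1.53932, -0.6767)  len=0.1476
  (v23,v27,v24) [-+-] → (-1.3122, -1.53932, -0.6767)–(-1.3122, -1.53932, 0.52912)  len=1.2058
  (v24,v27,v28) [-++] → (-1.3122, -1.53932, 0.52912)–(-1.3122, -1.53932, 0.6767)  len=0.1476
  (v24,v28,v25) [-++] → (-1.3122, -1.53932, 0.6767)–(-1.3122, -1.3122, 0.989279)  len=0.3864

Chained into 1 loop(s):
  loop 1: 18 segments, perimeter = 10.2940
Total perimeter = 10.294

loops=1 perimeter=10.294


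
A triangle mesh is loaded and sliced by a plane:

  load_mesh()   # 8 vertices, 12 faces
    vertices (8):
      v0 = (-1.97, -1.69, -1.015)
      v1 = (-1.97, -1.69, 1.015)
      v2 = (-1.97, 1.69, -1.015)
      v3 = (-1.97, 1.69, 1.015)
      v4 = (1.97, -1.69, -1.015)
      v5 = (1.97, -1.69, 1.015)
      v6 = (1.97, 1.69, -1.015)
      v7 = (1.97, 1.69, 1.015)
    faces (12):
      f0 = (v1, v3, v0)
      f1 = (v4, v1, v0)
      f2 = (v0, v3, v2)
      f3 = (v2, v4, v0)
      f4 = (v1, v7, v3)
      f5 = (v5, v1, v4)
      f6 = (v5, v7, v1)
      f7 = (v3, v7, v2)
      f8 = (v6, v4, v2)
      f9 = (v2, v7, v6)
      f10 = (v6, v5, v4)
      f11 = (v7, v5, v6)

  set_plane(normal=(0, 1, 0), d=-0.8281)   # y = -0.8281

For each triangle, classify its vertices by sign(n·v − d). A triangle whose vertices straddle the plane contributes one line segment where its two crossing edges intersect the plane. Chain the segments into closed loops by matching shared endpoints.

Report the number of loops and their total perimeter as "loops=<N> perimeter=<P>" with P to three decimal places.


Straddling triangles (8 of 12):
  (v1,v3,v0) [-+-] → (-1.97, -0.8281, 1.015)–(-1.97, -0.8281, -0.49735)  len=1.5123
  (v0,v3,v2) [-++] → (-1.97, -0.8281, -0.49735)–(-1.97, -0.8281, -1.015)  len=0.5176
  (v2,v4,v0) [+--] → (0.9653, -0.8281, -1.015)–(-1.97, -0.8281, -1.015)  len=2.9353
  (v1,v7,v3) [-++] → (-0.9653, -0.8281, 1.015)–(-1.97, -0.8281, 1.015)  len=1.0047
  (v5,v7,v1) [-+-] → (1.97, -0.8281, 1.015)–(-0.9653, -0.8281, 1.015)  len=2.9353
  (v6,v4,v2) [+-+] → (1.97, -0.8281, -1.015)–(0.9653, -0.8281, -1.015)  len=1.0047
  (v6,v5,v4) [+--] → (1.97, -0.8281, 0.49735)–(1.97, -0.8281, -1.015)  len=1.5123
  (v7,v5,v6) [+-+] → (1.97, -0.8281, 1.015)–(1.97, -0.8281, 0.49735)  len=0.5176

Chained into 1 loop(s):
  loop 1: 8 segments, perimeter = 11.9400
Total perimeter = 11.940

loops=1 perimeter=11.940


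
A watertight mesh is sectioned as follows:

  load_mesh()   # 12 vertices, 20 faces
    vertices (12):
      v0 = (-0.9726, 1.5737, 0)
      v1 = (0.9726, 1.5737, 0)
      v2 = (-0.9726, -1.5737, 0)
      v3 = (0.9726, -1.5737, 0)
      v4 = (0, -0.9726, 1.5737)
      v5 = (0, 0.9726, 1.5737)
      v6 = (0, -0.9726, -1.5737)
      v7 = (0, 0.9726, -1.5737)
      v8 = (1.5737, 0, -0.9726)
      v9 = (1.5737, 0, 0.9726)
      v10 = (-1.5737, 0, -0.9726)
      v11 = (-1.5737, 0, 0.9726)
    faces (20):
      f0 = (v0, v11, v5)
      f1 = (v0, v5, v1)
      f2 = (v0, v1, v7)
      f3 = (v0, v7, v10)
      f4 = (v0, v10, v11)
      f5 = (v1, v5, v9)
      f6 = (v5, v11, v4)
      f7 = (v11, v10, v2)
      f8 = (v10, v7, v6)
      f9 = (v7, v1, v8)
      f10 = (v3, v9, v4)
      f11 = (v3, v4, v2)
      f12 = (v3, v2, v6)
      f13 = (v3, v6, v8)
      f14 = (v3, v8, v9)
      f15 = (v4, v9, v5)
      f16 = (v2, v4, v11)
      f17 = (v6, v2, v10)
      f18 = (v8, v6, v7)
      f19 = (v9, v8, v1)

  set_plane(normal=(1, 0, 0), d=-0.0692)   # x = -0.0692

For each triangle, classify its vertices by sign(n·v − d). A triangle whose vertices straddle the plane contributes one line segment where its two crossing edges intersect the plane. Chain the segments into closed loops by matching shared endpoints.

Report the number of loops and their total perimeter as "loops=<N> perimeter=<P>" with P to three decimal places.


loops=1 perimeter=10.462

Straddling triangles (10 of 20):
  (v0,v11,v5) [--+] → (-0.0692, 0.929832, 1.54727)–(-0.0692, 1.01537, 1.46173)  len=0.1210
  (v0,v5,v1) [-++] → (-0.0692, 1.01537, 1.46173)–(-0.0692, 1.5737, 0)  len=1.5647
  (v0,v1,v7) [-++] → (-0.0692, 1.5737, 0)–(-0.0692, 1.01537, -1.46173)  len=1.5647
  (v0,v7,v10) [-+-] → (-0.0692, 1.01537, -1.46173)–(-0.0692, 0.929832, -1.54727)  len=0.1210
  (v5,v11,v4) [+-+] → (-0.0692, 0.929832, 1.54727)–(-0.0692, -0.929832, 1.54727)  len=1.8597
  (v10,v7,v6) [-++] → (-0.0692, 0.929832, -1.54727)–(-0.0692, -0.929832, -1.54727)  len=1.8597
  (v3,v4,v2) [++-] → (-0.0692, -1.01537, 1.46173)–(-0.0692, -1.5737, 0)  len=1.5647
  (v3,v2,v6) [+-+] → (-0.0692, -1.5737, 0)–(-0.0692, -1.01537, -1.46173)  len=1.5647
  (v2,v4,v11) [-+-] → (-0.0692, -1.01537, 1.46173)–(-0.0692, -0.929832, 1.54727)  len=0.1210
  (v6,v2,v10) [+--] → (-0.0692, -1.01537, -1.46173)–(-0.0692, -0.929832, -1.54727)  len=0.1210

Chained into 1 loop(s):
  loop 1: 10 segments, perimeter = 10.4621
Total perimeter = 10.462


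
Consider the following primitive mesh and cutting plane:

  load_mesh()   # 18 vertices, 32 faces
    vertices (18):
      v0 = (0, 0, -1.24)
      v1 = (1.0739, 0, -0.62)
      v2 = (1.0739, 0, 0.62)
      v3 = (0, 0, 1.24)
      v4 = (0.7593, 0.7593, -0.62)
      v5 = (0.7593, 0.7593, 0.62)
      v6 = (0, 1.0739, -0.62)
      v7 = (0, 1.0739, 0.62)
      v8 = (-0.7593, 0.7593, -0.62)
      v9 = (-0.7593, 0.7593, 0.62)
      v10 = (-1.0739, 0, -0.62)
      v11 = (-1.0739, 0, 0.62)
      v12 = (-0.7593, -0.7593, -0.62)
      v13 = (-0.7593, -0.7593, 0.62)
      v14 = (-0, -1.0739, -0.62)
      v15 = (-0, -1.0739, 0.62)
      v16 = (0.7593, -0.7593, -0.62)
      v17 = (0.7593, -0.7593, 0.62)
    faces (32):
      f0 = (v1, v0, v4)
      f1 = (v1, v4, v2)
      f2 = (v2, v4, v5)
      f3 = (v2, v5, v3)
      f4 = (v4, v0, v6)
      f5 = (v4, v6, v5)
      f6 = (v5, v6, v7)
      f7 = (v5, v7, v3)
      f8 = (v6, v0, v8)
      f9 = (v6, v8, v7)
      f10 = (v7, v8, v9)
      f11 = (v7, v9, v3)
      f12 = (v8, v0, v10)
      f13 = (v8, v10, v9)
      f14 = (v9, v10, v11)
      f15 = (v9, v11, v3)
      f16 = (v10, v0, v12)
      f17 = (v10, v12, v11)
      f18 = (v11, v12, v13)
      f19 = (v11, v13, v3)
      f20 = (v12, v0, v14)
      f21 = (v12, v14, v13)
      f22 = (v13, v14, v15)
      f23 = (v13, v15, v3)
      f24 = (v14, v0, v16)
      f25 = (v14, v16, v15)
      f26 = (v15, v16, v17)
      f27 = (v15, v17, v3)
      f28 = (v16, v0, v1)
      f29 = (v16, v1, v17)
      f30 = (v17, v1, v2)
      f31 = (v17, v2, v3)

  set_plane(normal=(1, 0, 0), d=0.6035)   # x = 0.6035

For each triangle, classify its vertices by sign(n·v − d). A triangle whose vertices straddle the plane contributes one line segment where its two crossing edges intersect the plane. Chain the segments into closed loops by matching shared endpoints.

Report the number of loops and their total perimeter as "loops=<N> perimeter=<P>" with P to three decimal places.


loops=1 perimeter=5.980

Straddling triangles (12 of 32):
  (v1,v0,v4) [+-+] → (0.6035, 0, -0.891578)–(0.6035, 0.6035, -0.747217)  len=0.6205
  (v2,v5,v3) [++-] → (0.6035, 0.6035, 0.747217)–(0.6035, 0, 0.891578)  len=0.6205
  (v4,v0,v6) [+--] → (0.6035, 0.6035, -0.747217)–(0.6035, 0.823852, -0.62)  len=0.2544
  (v4,v6,v5) [+-+] → (0.6035, 0.823852, -0.62)–(0.6035, 0.823852, 0.365566)  len=0.9856
  (v5,v6,v7) [+--] → (0.6035, 0.823852, 0.365566)–(0.6035, 0.823852, 0.62)  len=0.2544
  (v5,v7,v3) [+--] → (0.6035, 0.823852, 0.62)–(0.6035, 0.6035, 0.747217)  len=0.2544
  (v14,v0,v16) [--+] → (0.6035, -0.6035, -0.747217)–(0.6035, -0.823852, -0.62)  len=0.2544
  (v14,v16,v15) [-+-] → (0.6035, -0.823852, -0.62)–(0.6035, -0.823852, -0.365566)  len=0.2544
  (v15,v16,v17) [-++] → (0.6035, -0.823852, -0.365566)–(0.6035, -0.823852, 0.62)  len=0.9856
  (v15,v17,v3) [-+-] → (0.6035, -0.823852, 0.62)–(0.6035, -0.6035, 0.747217)  len=0.2544
  (v16,v0,v1) [+-+] → (0.6035, -0.6035, -0.747217)–(0.6035, 0, -0.891578)  len=0.6205
  (v17,v2,v3) [++-] → (0.6035, 0, 0.891578)–(0.6035, -0.6035, 0.747217)  len=0.6205

Chained into 1 loop(s):
  loop 1: 12 segments, perimeter = 5.9799
Total perimeter = 5.980


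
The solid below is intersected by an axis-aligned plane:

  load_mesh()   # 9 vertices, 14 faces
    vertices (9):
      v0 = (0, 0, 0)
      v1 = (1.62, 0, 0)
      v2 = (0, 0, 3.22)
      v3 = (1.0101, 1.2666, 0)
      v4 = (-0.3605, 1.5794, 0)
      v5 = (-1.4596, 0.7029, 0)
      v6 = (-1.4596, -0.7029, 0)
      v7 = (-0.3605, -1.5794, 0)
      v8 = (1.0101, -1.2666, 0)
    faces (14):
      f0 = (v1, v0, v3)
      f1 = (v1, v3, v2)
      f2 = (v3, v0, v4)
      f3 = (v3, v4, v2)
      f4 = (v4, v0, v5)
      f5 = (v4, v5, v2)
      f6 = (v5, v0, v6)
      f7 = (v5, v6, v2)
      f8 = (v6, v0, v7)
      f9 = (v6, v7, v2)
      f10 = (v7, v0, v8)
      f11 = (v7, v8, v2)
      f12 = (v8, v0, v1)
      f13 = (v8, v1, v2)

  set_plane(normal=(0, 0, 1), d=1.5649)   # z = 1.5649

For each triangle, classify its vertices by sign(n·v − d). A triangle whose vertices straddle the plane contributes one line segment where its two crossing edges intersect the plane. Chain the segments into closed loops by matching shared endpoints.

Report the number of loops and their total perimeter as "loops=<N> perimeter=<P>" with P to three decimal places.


Straddling triangles (7 of 14):
  (v1,v3,v2) [--+] → (0.519198, 0.65104, 1.5649)–(0.83269, 0, 1.5649)  len=0.7226
  (v3,v4,v2) [--+] → (-0.185299, 0.811821, 1.5649)–(0.519198, 0.65104, 1.5649)  len=0.7226
  (v4,v5,v2) [--+] → (-0.750243, 0.361295, 1.5649)–(-0.185299, 0.811821, 1.5649)  len=0.7226
  (v5,v6,v2) [--+] → (-0.750243, -0.361295, 1.5649)–(-0.750243, 0.361295, 1.5649)  len=0.7226
  (v6,v7,v2) [--+] → (-0.185299, -0.811821, 1.5649)–(-0.750243, -0.361295, 1.5649)  len=0.7226
  (v7,v8,v2) [--+] → (0.519198, -0.65104, 1.5649)–(-0.185299, -0.811821, 1.5649)  len=0.7226
  (v8,v1,v2) [--+] → (0.83269, 0, 1.5649)–(0.519198, -0.65104, 1.5649)  len=0.7226

Chained into 1 loop(s):
  loop 1: 7 segments, perimeter = 5.0582
Total perimeter = 5.058

loops=1 perimeter=5.058


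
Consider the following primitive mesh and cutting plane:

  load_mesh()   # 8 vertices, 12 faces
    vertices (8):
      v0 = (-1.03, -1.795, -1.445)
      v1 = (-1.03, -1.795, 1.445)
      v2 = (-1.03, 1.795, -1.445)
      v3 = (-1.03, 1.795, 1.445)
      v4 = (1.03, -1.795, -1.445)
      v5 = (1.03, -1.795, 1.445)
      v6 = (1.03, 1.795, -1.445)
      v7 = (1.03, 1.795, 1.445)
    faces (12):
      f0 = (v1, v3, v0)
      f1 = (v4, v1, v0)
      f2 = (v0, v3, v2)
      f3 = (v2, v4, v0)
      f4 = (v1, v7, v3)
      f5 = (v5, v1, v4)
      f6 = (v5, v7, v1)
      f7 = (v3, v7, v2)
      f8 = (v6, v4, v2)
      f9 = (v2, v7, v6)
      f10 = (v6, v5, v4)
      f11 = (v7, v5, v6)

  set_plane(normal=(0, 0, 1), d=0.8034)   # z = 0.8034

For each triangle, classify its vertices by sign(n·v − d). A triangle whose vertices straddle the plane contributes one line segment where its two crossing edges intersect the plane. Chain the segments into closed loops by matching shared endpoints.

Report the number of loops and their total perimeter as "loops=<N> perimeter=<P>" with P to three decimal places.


loops=1 perimeter=11.300

Straddling triangles (8 of 12):
  (v1,v3,v0) [++-] → (-1.03, 0.997995, 0.8034)–(-1.03, -1.795, 0.8034)  len=2.7930
  (v4,v1,v0) [-+-] → (-0.572666, -1.795, 0.8034)–(-1.03, -1.795, 0.8034)  len=0.4573
  (v0,v3,v2) [-+-] → (-1.03, 0.997995, 0.8034)–(-1.03, 1.795, 0.8034)  len=0.7970
  (v5,v1,v4) [++-] → (-0.572666, -1.795, 0.8034)–(1.03, -1.795, 0.8034)  len=1.6027
  (v3,v7,v2) [++-] → (0.572666, 1.795, 0.8034)–(-1.03, 1.795, 0.8034)  len=1.6027
  (v2,v7,v6) [-+-] → (0.572666, 1.795, 0.8034)–(1.03, 1.795, 0.8034)  len=0.4573
  (v6,v5,v4) [-+-] → (1.03, -0.997995, 0.8034)–(1.03, -1.795, 0.8034)  len=0.7970
  (v7,v5,v6) [++-] → (1.03, -0.997995, 0.8034)–(1.03, 1.795, 0.8034)  len=2.7930

Chained into 1 loop(s):
  loop 1: 8 segments, perimeter = 11.3000
Total perimeter = 11.300


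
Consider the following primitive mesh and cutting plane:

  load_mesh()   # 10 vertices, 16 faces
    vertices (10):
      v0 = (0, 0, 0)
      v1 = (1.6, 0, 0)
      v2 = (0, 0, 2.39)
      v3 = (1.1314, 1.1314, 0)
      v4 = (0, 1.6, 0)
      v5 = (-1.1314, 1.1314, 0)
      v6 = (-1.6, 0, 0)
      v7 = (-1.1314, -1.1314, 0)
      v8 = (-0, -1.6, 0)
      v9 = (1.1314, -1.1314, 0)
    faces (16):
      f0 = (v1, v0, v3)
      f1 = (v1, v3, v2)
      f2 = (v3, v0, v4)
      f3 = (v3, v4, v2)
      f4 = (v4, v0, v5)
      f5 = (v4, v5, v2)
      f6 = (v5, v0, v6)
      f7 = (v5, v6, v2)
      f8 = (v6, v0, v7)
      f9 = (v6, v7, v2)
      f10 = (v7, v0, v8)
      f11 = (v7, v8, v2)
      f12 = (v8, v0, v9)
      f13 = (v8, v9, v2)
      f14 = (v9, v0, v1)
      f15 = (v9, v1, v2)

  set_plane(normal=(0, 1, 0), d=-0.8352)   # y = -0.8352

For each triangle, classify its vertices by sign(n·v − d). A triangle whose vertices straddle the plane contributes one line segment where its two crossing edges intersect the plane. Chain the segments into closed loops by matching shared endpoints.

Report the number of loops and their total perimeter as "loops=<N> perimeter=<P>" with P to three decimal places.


loops=1 perimeter=5.978

Straddling triangles (8 of 16):
  (v6,v0,v7) [++-] → (-0.8352, -0.8352, 0)–(-1.25408, -0.8352, 0)  len=0.4189
  (v6,v7,v2) [+-+] → (-1.25408, -0.8352, 0)–(-0.8352, -0.8352, 0.625701)  len=0.7530
  (v7,v0,v8) [-+-] → (-0.8352, -0.8352, 0)–(0, -0.8352, 0)  len=0.8352
  (v7,v8,v2) [--+] → (0, -0.8352, 1.14242)–(-0.8352, -0.8352, 0.625701)  len=0.9821
  (v8,v0,v9) [-+-] → (0, -0.8352, 0)–(0.8352, -0.8352, 0)  len=0.8352
  (v8,v9,v2) [--+] → (0.8352, -0.8352, 0.625701)–(0, -0.8352, 1.14242)  len=0.9821
  (v9,v0,v1) [-++] → (0.8352, -0.8352, 0)–(1.25408, -0.8352, 0)  len=0.4189
  (v9,v1,v2) [-++] → (1.25408, -0.8352, 0)–(0.8352, -0.8352, 0.625701)  len=0.7530

Chained into 1 loop(s):
  loop 1: 8 segments, perimeter = 5.9783
Total perimeter = 5.978


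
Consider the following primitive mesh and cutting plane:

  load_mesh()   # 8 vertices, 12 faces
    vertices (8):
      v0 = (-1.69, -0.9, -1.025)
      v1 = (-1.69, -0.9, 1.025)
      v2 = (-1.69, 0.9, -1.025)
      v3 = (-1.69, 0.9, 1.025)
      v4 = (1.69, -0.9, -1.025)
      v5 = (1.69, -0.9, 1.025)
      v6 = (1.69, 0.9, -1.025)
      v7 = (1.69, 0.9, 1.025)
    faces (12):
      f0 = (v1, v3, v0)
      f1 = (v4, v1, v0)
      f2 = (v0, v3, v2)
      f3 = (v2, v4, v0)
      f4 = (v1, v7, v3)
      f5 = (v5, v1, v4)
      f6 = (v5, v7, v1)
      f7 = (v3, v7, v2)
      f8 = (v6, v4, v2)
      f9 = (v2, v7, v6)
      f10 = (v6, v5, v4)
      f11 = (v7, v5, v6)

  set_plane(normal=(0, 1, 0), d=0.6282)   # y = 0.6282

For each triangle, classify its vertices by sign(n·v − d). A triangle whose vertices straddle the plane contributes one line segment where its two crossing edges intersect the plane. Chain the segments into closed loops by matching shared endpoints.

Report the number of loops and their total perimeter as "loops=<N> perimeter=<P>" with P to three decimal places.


Straddling triangles (8 of 12):
  (v1,v3,v0) [-+-] → (-1.69, 0.6282, 1.025)–(-1.69, 0.6282, 0.71545)  len=0.3095
  (v0,v3,v2) [-++] → (-1.69, 0.6282, 0.71545)–(-1.69, 0.6282, -1.025)  len=1.7404
  (v2,v4,v0) [+--] → (-1.17962, 0.6282, -1.025)–(-1.69, 0.6282, -1.025)  len=0.5104
  (v1,v7,v3) [-++] → (1.17962, 0.6282, 1.025)–(-1.69, 0.6282, 1.025)  len=2.8696
  (v5,v7,v1) [-+-] → (1.69, 0.6282, 1.025)–(1.17962, 0.6282, 1.025)  len=0.5104
  (v6,v4,v2) [+-+] → (1.69, 0.6282, -1.025)–(-1.17962, 0.6282, -1.025)  len=2.8696
  (v6,v5,v4) [+--] → (1.69, 0.6282, -0.71545)–(1.69, 0.6282, -1.025)  len=0.3095
  (v7,v5,v6) [+-+] → (1.69, 0.6282, 1.025)–(1.69, 0.6282, -0.71545)  len=1.7404

Chained into 1 loop(s):
  loop 1: 8 segments, perimeter = 10.8600
Total perimeter = 10.860

loops=1 perimeter=10.860


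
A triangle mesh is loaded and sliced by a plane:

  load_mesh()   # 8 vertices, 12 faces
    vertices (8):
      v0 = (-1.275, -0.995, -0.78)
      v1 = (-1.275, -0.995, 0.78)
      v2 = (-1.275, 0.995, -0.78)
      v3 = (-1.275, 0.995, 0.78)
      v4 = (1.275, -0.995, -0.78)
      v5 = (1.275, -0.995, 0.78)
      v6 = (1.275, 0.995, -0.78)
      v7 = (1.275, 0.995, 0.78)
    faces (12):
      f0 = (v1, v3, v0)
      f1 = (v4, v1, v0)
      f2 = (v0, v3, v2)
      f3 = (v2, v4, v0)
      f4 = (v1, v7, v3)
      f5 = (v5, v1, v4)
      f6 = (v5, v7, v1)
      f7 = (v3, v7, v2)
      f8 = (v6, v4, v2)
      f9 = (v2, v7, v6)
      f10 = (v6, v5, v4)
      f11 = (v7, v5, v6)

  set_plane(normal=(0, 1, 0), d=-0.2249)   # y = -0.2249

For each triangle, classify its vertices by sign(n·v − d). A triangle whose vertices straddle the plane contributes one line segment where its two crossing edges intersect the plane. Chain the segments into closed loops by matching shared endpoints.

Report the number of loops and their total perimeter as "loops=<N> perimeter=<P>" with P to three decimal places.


Straddling triangles (8 of 12):
  (v1,v3,v0) [-+-] → (-1.275, -0.2249, 0.78)–(-1.275, -0.2249, -0.176304)  len=0.9563
  (v0,v3,v2) [-++] → (-1.275, -0.2249, -0.176304)–(-1.275, -0.2249, -0.78)  len=0.6037
  (v2,v4,v0) [+--] → (0.288188, -0.2249, -0.78)–(-1.275, -0.2249, -0.78)  len=1.5632
  (v1,v7,v3) [-++] → (-0.288188, -0.2249, 0.78)–(-1.275, -0.2249, 0.78)  len=0.9868
  (v5,v7,v1) [-+-] → (1.275, -0.2249, 0.78)–(-0.288188, -0.2249, 0.78)  len=1.5632
  (v6,v4,v2) [+-+] → (1.275, -0.2249, -0.78)–(0.288188, -0.2249, -0.78)  len=0.9868
  (v6,v5,v4) [+--] → (1.275, -0.2249, 0.176304)–(1.275, -0.2249, -0.78)  len=0.9563
  (v7,v5,v6) [+-+] → (1.275, -0.2249, 0.78)–(1.275, -0.2249, 0.176304)  len=0.6037

Chained into 1 loop(s):
  loop 1: 8 segments, perimeter = 8.2200
Total perimeter = 8.220

loops=1 perimeter=8.220


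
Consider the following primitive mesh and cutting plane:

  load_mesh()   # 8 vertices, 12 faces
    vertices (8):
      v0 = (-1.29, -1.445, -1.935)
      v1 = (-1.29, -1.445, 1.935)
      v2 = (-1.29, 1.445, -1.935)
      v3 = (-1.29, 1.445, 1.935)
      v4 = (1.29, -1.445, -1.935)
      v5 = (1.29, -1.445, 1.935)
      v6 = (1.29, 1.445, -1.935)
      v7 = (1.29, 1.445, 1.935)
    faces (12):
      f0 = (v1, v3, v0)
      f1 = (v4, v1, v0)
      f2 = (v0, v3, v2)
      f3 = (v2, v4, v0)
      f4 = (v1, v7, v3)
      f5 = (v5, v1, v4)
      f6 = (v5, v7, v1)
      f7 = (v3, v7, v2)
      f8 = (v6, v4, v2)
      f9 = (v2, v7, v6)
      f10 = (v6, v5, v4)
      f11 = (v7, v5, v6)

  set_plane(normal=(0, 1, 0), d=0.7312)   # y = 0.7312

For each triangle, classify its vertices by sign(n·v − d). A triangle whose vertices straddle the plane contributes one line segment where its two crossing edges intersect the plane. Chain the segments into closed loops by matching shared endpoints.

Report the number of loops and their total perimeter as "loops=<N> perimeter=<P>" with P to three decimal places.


loops=1 perimeter=12.900

Straddling triangles (8 of 12):
  (v1,v3,v0) [-+-] → (-1.29, 0.7312, 1.935)–(-1.29, 0.7312, 0.97915)  len=0.9558
  (v0,v3,v2) [-++] → (-1.29, 0.7312, 0.97915)–(-1.29, 0.7312, -1.935)  len=2.9142
  (v2,v4,v0) [+--] → (-0.652767, 0.7312, -1.935)–(-1.29, 0.7312, -1.935)  len=0.6372
  (v1,v7,v3) [-++] → (0.652767, 0.7312, 1.935)–(-1.29, 0.7312, 1.935)  len=1.9428
  (v5,v7,v1) [-+-] → (1.29, 0.7312, 1.935)–(0.652767, 0.7312, 1.935)  len=0.6372
  (v6,v4,v2) [+-+] → (1.29, 0.7312, -1.935)–(-0.652767, 0.7312, -1.935)  len=1.9428
  (v6,v5,v4) [+--] → (1.29, 0.7312, -0.97915)–(1.29, 0.7312, -1.935)  len=0.9558
  (v7,v5,v6) [+-+] → (1.29, 0.7312, 1.935)–(1.29, 0.7312, -0.97915)  len=2.9142

Chained into 1 loop(s):
  loop 1: 8 segments, perimeter = 12.9000
Total perimeter = 12.900


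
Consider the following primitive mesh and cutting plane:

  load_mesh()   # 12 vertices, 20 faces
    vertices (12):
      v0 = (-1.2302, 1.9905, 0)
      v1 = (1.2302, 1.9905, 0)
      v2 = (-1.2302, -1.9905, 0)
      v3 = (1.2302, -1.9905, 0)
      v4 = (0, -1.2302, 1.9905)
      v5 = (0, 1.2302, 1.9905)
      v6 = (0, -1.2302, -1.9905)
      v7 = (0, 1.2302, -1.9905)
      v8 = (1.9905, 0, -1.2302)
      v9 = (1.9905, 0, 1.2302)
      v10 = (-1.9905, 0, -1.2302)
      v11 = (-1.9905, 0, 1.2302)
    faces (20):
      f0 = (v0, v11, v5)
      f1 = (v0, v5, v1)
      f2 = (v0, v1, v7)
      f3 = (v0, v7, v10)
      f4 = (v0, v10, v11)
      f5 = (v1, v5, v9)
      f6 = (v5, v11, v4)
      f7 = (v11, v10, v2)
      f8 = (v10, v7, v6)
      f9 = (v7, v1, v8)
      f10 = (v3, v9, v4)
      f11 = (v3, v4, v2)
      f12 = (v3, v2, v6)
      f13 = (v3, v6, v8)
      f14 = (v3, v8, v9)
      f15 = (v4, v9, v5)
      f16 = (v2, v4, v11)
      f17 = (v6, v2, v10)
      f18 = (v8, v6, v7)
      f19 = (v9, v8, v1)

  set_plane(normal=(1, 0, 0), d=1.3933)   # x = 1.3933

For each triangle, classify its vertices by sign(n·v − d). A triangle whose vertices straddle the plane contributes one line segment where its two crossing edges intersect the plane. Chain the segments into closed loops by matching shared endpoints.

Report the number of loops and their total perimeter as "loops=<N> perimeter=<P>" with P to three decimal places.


Straddling triangles (8 of 20):
  (v1,v5,v9) [--+] → (1.3933, 0.369091, 1.45831)–(1.3933, 1.5635, 0.263903)  len=1.6891
  (v7,v1,v8) [--+] → (1.3933, 1.5635, -0.263903)–(1.3933, 0.369091, -1.45831)  len=1.6891
  (v3,v9,v4) [-+-] → (1.3933, -1.5635, 0.263903)–(1.3933, -0.369091, 1.45831)  len=1.6891
  (v3,v6,v8) [--+] → (1.3933, -0.369091, -1.45831)–(1.3933, -1.5635, -0.263903)  len=1.6891
  (v3,v8,v9) [-++] → (1.3933, -1.5635, -0.263903)–(1.3933, -1.5635, 0.263903)  len=0.5278
  (v4,v9,v5) [-+-] → (1.3933, -0.369091, 1.45831)–(1.3933, 0.369091, 1.45831)  len=0.7382
  (v8,v6,v7) [+--] → (1.3933, -0.369091, -1.45831)–(1.3933, 0.369091, -1.45831)  len=0.7382
  (v9,v8,v1) [++-] → (1.3933, 1.5635, -0.263903)–(1.3933, 1.5635, 0.263903)  len=0.5278

Chained into 1 loop(s):
  loop 1: 8 segments, perimeter = 9.2886
Total perimeter = 9.289

loops=1 perimeter=9.289


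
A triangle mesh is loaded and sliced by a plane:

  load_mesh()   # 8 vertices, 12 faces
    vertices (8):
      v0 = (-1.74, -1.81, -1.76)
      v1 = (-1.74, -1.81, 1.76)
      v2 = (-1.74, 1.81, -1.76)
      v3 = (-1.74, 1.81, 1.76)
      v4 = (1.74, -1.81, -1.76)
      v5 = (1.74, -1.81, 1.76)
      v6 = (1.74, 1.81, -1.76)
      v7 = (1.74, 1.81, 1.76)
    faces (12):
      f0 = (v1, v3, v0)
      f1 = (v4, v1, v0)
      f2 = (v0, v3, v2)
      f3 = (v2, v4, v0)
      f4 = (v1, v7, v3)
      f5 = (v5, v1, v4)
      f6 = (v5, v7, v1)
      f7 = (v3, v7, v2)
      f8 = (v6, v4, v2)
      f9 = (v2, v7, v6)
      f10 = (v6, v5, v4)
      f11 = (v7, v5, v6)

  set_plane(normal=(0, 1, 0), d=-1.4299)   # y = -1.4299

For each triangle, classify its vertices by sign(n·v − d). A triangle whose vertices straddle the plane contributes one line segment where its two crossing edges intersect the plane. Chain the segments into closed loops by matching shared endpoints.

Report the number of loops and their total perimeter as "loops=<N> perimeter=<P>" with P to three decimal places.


Straddling triangles (8 of 12):
  (v1,v3,v0) [-+-] → (-1.74, -1.4299, 1.76)–(-1.74, -1.4299, -1.3904)  len=3.1504
  (v0,v3,v2) [-++] → (-1.74, -1.4299, -1.3904)–(-1.74, -1.4299, -1.76)  len=0.3696
  (v2,v4,v0) [+--] → (1.3746, -1.4299, -1.76)–(-1.74, -1.4299, -1.76)  len=3.1146
  (v1,v7,v3) [-++] → (-1.3746, -1.4299, 1.76)–(-1.74, -1.4299, 1.76)  len=0.3654
  (v5,v7,v1) [-+-] → (1.74, -1.4299, 1.76)–(-1.3746, -1.4299, 1.76)  len=3.1146
  (v6,v4,v2) [+-+] → (1.74, -1.4299, -1.76)–(1.3746, -1.4299, -1.76)  len=0.3654
  (v6,v5,v4) [+--] → (1.74, -1.4299, 1.3904)–(1.74, -1.4299, -1.76)  len=3.1504
  (v7,v5,v6) [+-+] → (1.74, -1.4299, 1.76)–(1.74, -1.4299, 1.3904)  len=0.3696

Chained into 1 loop(s):
  loop 1: 8 segments, perimeter = 14.0000
Total perimeter = 14.000

loops=1 perimeter=14.000


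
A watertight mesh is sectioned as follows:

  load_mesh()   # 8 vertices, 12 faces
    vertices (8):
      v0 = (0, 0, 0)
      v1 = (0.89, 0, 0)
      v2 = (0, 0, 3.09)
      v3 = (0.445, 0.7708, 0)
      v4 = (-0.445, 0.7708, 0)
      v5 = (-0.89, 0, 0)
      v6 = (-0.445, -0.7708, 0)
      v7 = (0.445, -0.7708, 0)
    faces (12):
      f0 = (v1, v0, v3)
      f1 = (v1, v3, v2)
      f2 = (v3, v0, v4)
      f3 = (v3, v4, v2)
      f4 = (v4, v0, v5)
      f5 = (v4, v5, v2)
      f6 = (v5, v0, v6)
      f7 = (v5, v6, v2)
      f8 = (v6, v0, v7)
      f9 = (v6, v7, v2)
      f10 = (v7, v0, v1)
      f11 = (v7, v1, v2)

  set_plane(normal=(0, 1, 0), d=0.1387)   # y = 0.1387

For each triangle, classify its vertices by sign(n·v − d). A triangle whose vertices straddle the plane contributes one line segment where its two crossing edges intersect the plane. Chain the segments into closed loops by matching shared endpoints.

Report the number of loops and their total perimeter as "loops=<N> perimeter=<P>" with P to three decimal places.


loops=1 perimeter=7.054

Straddling triangles (6 of 12):
  (v1,v0,v3) [--+] → (0.0800746, 0.1387, 0)–(0.809925, 0.1387, 0)  len=0.7299
  (v1,v3,v2) [-+-] → (0.809925, 0.1387, 0)–(0.0800746, 0.1387, 2.53398)  len=2.6370
  (v3,v0,v4) [+-+] → (0.0800746, 0.1387, 0)–(-0.0800746, 0.1387, 0)  len=0.1601
  (v3,v4,v2) [++-] → (-0.0800746, 0.1387, 2.53398)–(0.0800746, 0.1387, 2.53398)  len=0.1601
  (v4,v0,v5) [+--] → (-0.0800746, 0.1387, 0)–(-0.809925, 0.1387, 0)  len=0.7299
  (v4,v5,v2) [+--] → (-0.809925, 0.1387, 0)–(-0.0800746, 0.1387, 2.53398)  len=2.6370

Chained into 1 loop(s):
  loop 1: 6 segments, perimeter = 7.0540
Total perimeter = 7.054


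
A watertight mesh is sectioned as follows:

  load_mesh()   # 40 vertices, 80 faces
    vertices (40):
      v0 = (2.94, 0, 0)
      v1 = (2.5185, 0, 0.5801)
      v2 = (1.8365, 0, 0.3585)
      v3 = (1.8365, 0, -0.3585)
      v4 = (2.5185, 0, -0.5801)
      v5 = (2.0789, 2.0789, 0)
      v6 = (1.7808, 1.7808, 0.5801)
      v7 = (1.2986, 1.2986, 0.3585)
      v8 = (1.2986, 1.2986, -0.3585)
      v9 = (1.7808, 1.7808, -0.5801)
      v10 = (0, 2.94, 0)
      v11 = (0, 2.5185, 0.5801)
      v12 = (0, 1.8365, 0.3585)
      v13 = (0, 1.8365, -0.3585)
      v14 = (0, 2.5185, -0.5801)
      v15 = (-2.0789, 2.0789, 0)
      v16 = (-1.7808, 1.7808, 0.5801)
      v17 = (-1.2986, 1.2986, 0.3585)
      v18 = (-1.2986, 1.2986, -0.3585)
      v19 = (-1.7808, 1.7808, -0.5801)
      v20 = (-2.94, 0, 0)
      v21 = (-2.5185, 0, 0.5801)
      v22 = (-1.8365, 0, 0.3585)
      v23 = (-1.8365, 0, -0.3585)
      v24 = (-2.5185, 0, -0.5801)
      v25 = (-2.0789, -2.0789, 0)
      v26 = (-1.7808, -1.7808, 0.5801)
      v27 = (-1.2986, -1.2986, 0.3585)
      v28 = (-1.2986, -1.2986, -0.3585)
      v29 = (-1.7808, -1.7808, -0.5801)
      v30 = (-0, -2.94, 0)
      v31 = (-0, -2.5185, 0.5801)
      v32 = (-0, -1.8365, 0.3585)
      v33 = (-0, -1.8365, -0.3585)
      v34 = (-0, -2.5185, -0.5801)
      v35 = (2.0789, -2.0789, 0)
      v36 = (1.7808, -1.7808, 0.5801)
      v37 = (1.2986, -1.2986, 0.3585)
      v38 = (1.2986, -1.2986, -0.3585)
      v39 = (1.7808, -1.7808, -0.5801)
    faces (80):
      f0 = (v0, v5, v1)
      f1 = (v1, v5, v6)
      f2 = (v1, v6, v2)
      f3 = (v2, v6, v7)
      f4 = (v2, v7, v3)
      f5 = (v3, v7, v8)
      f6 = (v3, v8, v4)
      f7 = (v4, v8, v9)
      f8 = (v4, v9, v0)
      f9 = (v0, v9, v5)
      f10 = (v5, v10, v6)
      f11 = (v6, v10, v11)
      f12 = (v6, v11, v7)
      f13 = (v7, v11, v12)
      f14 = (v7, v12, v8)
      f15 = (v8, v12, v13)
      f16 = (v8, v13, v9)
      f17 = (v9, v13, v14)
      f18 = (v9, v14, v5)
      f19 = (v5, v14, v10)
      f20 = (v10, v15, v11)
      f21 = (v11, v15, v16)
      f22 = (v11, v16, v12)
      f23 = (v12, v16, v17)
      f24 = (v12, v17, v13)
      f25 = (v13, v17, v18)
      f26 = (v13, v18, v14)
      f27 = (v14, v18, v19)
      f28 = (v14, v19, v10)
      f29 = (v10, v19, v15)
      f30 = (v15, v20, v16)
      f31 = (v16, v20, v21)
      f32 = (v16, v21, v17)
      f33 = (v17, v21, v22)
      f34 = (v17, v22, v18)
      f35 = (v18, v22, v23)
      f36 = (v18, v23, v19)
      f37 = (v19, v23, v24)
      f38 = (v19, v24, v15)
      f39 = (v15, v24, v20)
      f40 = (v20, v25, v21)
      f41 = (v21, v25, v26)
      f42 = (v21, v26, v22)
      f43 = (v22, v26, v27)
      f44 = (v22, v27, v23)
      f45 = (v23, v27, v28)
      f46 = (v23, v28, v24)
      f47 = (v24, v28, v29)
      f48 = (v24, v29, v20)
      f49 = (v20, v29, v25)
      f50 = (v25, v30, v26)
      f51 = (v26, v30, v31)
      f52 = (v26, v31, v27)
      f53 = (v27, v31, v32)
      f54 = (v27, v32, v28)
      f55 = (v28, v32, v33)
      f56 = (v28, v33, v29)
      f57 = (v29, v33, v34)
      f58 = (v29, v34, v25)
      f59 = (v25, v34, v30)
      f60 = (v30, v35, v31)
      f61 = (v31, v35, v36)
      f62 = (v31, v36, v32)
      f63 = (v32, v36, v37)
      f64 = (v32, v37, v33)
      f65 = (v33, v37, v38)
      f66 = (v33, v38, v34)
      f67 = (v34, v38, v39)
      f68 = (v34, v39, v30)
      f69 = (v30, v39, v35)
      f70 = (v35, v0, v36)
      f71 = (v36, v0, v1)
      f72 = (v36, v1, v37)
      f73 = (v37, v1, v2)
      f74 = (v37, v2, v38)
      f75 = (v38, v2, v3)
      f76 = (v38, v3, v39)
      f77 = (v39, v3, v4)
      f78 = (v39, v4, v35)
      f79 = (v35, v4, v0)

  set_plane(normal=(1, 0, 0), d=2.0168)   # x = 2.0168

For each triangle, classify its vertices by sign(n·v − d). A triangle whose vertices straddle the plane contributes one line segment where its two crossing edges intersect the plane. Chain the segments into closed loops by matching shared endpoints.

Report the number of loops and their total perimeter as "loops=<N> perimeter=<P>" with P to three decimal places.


Straddling triangles (18 of 80):
  (v1,v5,v6) [++-] → (2.0168, 2.0168, 0.120846)–(2.0168, 1.2111, 0.5801)  len=0.9274
  (v1,v6,v2) [+--] → (2.0168, 1.2111, 0.5801)–(2.0168, 0, 0.417084)  len=1.2220
  (v3,v8,v4) [--+] → (2.0168, 0.534066, -0.488964)–(2.0168, 0, -0.417084)  len=0.5389
  (v4,v8,v9) [+--] → (2.0168, 0.534066, -0.488964)–(2.0168, 1.2111, -0.5801)  len=0.6831
  (v4,v9,v0) [+-+] → (2.0168, 1.2111, -0.5801)–(2.0168, 1.41825, -0.461998)  len=0.2385
  (v0,v9,v5) [+-+] → (2.0168, 1.41825, -0.461998)–(2.0168, 2.0168, -0.120846)  len=0.6889
  (v5,v10,v6) [+--] → (2.0168, 2.10462, 0)–(2.0168, 2.0168, 0.120846)  len=0.1494
  (v9,v14,v5) [--+] → (2.0168, 2.09203, -0.0173285)–(2.0168, 2.0168, -0.120846)  len=0.1280
  (v5,v14,v10) [+--] → (2.0168, 2.09203, -0.0173285)–(2.0168, 2.10462, 0)  len=0.0214
  (v30,v35,v31) [-+-] → (2.0168, -2.10462, 0)–(2.0168, -2.09203, 0.0173285)  len=0.0214
  (v31,v35,v36) [-+-] → (2.0168, -2.09203, 0.0173285)–(2.0168, -2.0168, 0.120846)  len=0.1280
  (v30,v39,v35) [--+] → (2.0168, -2.0168, -0.120846)–(2.0168, -2.10462, 0)  len=0.1494
  (v35,v0,v36) [++-] → (2.0168, -1.41825, 0.461998)–(2.0168, -2.0168, 0.120846)  len=0.6889
  (v36,v0,v1) [-++] → (2.0168, -1.41825, 0.461998)–(2.0168, -1.2111, 0.5801)  len=0.2385
  (v36,v1,v37) [-+-] → (2.0168, -1.2111, 0.5801)–(2.0168, -0.534066, 0.488964)  len=0.6831
  (v37,v1,v2) [-+-] → (2.0168, -0.534066, 0.488964)–(2.0168, 0, 0.417084)  len=0.5389
  (v39,v3,v4) [--+] → (2.0168, 0, -0.417084)–(2.0168, -1.2111, -0.5801)  len=1.2220
  (v39,v4,v35) [-++] → (2.0168, -1.2111, -0.5801)–(2.0168, -2.0168, -0.120846)  len=0.9274

Chained into 1 loop(s):
  loop 1: 18 segments, perimeter = 9.1952
Total perimeter = 9.195

loops=1 perimeter=9.195


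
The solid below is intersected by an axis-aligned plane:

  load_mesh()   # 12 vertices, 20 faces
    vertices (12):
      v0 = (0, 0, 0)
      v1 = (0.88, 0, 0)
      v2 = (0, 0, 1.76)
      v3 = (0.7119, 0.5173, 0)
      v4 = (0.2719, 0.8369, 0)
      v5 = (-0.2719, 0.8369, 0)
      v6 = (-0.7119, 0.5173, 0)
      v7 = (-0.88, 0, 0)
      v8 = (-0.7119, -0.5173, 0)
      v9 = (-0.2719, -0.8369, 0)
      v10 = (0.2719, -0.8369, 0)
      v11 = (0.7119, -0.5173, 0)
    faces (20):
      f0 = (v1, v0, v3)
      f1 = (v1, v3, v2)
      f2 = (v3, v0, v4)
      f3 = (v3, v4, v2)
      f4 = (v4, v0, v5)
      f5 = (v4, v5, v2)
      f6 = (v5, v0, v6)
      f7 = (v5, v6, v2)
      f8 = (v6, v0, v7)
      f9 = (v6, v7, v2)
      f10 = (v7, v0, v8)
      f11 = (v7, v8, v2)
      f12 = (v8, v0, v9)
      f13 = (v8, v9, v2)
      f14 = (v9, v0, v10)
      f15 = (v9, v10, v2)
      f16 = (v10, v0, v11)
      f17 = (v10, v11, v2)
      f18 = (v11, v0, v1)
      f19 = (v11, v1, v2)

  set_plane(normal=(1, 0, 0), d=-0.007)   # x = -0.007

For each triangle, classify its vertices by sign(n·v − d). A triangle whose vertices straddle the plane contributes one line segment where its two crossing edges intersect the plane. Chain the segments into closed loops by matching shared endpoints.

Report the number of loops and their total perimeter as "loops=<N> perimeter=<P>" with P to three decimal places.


Straddling triangles (12 of 20):
  (v4,v0,v5) [++-] → (-0.007, 0.0215458, 0)–(-0.007, 0.8369, 0)  len=0.8154
  (v4,v5,v2) [+-+] → (-0.007, 0.8369, 0)–(-0.007, 0.0215458, 1.71469)  len=1.8987
  (v5,v0,v6) [-+-] → (-0.007, 0.0215458, 0)–(-0.007, 0.00508653, 0)  len=0.0165
  (v5,v6,v2) [--+] → (-0.007, 0.00508653, 1.74269)–(-0.007, 0.0215458, 1.71469)  len=0.0325
  (v6,v0,v7) [-+-] → (-0.007, 0.00508653, 0)–(-0.007, 0, 0)  len=0.0051
  (v6,v7,v2) [--+] → (-0.007, 0, 1.746)–(-0.007, 0.00508653, 1.74269)  len=0.0061
  (v7,v0,v8) [-+-] → (-0.007, 0, 0)–(-0.007, -0.00508653, 0)  len=0.0051
  (v7,v8,v2) [--+] → (-0.007, -0.00508653, 1.74269)–(-0.007, 0, 1.746)  len=0.0061
  (v8,v0,v9) [-+-] → (-0.007, -0.00508653, 0)–(-0.007, -0.0215458, 0)  len=0.0165
  (v8,v9,v2) [--+] → (-0.007, -0.0215458, 1.71469)–(-0.007, -0.00508653, 1.74269)  len=0.0325
  (v9,v0,v10) [-++] → (-0.007, -0.0215458, 0)–(-0.007, -0.8369, 0)  len=0.8154
  (v9,v10,v2) [-++] → (-0.007, -0.8369, 0)–(-0.007, -0.0215458, 1.71469)  len=1.8987

Chained into 1 loop(s):
  loop 1: 12 segments, perimeter = 5.5482
Total perimeter = 5.548

loops=1 perimeter=5.548


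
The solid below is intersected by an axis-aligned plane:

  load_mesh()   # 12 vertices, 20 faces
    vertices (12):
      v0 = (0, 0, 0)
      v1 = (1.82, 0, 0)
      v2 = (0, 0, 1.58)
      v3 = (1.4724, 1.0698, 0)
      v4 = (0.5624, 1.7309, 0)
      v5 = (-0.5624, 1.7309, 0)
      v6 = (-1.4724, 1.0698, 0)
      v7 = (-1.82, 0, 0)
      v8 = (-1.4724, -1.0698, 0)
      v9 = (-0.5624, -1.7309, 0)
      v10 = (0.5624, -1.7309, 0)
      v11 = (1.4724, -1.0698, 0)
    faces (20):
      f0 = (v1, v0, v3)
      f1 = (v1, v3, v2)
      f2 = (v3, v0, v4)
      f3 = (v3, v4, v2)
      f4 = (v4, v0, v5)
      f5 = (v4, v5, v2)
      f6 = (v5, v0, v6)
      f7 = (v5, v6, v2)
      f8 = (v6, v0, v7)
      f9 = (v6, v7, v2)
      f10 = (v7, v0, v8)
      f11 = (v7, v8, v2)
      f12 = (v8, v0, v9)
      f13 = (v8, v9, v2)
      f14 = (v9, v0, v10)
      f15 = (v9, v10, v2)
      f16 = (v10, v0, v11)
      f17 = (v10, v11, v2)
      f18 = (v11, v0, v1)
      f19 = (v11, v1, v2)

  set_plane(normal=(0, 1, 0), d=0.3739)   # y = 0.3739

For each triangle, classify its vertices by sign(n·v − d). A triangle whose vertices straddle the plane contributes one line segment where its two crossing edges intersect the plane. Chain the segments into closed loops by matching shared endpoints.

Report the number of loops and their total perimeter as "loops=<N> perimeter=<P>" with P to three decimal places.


Straddling triangles (10 of 20):
  (v1,v0,v3) [--+] → (0.514611, 0.3739, 0)–(1.69851, 0.3739, 0)  len=1.1839
  (v1,v3,v2) [-+-] → (1.69851, 0.3739, 0)–(0.514611, 0.3739, 1.02778)  len=1.5678
  (v3,v0,v4) [+-+] → (0.514611, 0.3739, 0)–(0.121487, 0.3739, 0)  len=0.3931
  (v3,v4,v2) [++-] → (0.121487, 0.3739, 1.2387)–(0.514611, 0.3739, 1.02778)  len=0.4461
  (v4,v0,v5) [+-+] → (0.121487, 0.3739, 0)–(-0.121487, 0.3739, 0)  len=0.2430
  (v4,v5,v2) [++-] → (-0.121487, 0.3739, 1.2387)–(0.121487, 0.3739, 1.2387)  len=0.2430
  (v5,v0,v6) [+-+] → (-0.121487, 0.3739, 0)–(-0.514611, 0.3739, 0)  len=0.3931
  (v5,v6,v2) [++-] → (-0.514611, 0.3739, 1.02778)–(-0.121487, 0.3739, 1.2387)  len=0.4461
  (v6,v0,v7) [+--] → (-0.514611, 0.3739, 0)–(-1.69851, 0.3739, 0)  len=1.1839
  (v6,v7,v2) [+--] → (-1.69851, 0.3739, 0)–(-0.514611, 0.3739, 1.02778)  len=1.5678

Chained into 1 loop(s):
  loop 1: 10 segments, perimeter = 7.6678
Total perimeter = 7.668

loops=1 perimeter=7.668
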